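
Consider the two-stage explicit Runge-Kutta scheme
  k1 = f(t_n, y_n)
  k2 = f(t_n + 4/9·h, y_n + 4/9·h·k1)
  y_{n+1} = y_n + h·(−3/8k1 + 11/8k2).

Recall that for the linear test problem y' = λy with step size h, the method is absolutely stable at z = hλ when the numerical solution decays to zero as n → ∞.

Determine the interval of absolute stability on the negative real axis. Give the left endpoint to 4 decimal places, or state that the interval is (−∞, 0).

(-1.6364, 0).

Test eqn y'=λy, z=hλ:
  k1=λy_n ⇒ h·k1=z·y_n;  k2=λ(1+4/9z)y_n ⇒ h·k2=z(1+4/9z)y_n
  y_{n+1}/y_n = 1 − 3/8z + 11/8z(1+4/9z) = 1 + z + 11/18z²
  R(z) = 1 + z + 11/18z².

Solve |R(x)|<1 on ℝ⁻.
x=-0.47: |R|=0.6650
R=1: x+11/18x²=0 ⇒ x=−18/11=-1.6364; min R=1−1/(4·11/18)=0.5909>−1
Confirm numerically:
  x=-1.592: |R|=0.95684 <1
  x=-1.417: |R|=0.81004 <1
  x=-0.939: |R|=0.59983 <1
  x=-1.979: |R|=1.41438 >1
  x=-1.835: |R|=1.22275 >1
  x=-1.770: |R|=1.14455 >1
Stable set (-1.6364, 0).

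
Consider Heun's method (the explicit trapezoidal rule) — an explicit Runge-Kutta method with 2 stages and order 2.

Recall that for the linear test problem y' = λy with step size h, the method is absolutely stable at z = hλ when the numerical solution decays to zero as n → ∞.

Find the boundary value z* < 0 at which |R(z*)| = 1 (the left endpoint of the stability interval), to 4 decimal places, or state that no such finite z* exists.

Test eqn y'=λy, z=hλ:
  order 2, 2-stage ⇒ R(z)=1+z+z^2/2
  (e.g. R(-1.24)=0.52880, |R|=0.52880)

Solve |R(x)|<1 on ℝ⁻.
x=-1.24: |R|=0.5288
|R(-1.8)|=0.8200 |R(-1.64)|=0.7048 |R(-0.54)|=0.6058
Bisect:
  x_lo=-2.5069 |R|=1.6354  x_hi=-0.0626 |R|=0.9394
  mid=-1.28477 |R|=0.54055 →hi
  mid=-1.89585 |R|=0.90128 →hi
  mid=-2.20140 |R|=1.22168 →lo
  mid=-2.04863 |R|=1.04981 →lo
  mid=-1.97224 |R|=0.97262 →hi
  mid=-2.01043 |R|=1.01049 →lo
  mid=-1.99134 |R|=0.99137 →hi
  ...
  [-2.00014,-1.99999] ⇒ x*=-2.0000
Stable set (-2.0000, 0).

left endpoint -2.0000.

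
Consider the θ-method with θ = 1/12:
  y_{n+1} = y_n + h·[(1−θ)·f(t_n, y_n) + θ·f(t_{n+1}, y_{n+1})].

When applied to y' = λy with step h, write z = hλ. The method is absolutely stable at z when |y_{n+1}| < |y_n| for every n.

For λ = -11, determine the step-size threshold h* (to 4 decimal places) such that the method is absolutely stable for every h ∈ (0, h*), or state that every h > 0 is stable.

Test eqn y'=λy, z=hλ:
  y_{n+1} = y_n + z·[11/12·y_n + 1/12·y_{n+1}] ⇒ (1 − 1/12z)y_{n+1} = (1 + 11/12z)y_n
  so R(z) = (1 + 11/12z)/(1 − 1/12z).

Need |R(x)|<1, x<0.
x=-0.68: |R|=0.3565
R=−1: 1+11/12x = −1+1/12x ⇒ -5/6x=2 ⇒ x=2/(-5/6)=-2.4000
Confirm numerically:
  x=-2.320: |R|=0.94413 <1
  x=-2.290: |R|=0.92302 <1
  x=-2.040: |R|=0.74359 <1
  x=-1.391: |R|=0.24651 <1
  x=-2.732: |R|=1.22536 >1
  x=-2.476: |R|=1.05250 >1
Interval (-2.4000, 0).

(-2.4000,0); λ=-11 ⇒ h* = (12/5)/11 = 0.2182.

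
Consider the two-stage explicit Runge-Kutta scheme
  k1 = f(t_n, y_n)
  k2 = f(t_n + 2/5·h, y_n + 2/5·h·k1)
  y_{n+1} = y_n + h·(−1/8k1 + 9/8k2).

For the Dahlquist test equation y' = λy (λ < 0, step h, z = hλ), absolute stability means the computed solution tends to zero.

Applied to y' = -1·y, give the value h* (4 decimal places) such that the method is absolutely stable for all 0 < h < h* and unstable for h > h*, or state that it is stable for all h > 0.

On y'=λy, z=hλ:
  k1=λy_n ⇒ h·k1=z·y_n;  k2=λ(1+2/5z)y_n ⇒ h·k2=z(1+2/5z)y_n
  y_{n+1}/y_n = 1 − 1/8z + 9/8z(1+2/5z) = 1 + z + 9/20z²
  ⇒ R(z) = 1 + z + 9/20z².

Solve |R(x)|<1 on ℝ⁻.
x=-0.74: |R|=0.5064
R=1: x+9/20x²=0 ⇒ x=−20/9=-2.2222; min R=1−1/(4·9/20)=0.4444>−1
Confirm numerically:
  x=-1.991: |R|=0.79284 <1
  x=-1.683: |R|=0.59162 <1
  x=-1.388: |R|=0.47894 <1
  x=-2.805: |R|=1.73561 >1
  x=-2.697: |R|=1.57621 >1
  x=-2.319: |R|=1.10099 >1
So |R|<1 on (-2.2222, 0).

(-2.2222,0); λ=-1 ⇒ h* = (20/9)/1 = 2.2222.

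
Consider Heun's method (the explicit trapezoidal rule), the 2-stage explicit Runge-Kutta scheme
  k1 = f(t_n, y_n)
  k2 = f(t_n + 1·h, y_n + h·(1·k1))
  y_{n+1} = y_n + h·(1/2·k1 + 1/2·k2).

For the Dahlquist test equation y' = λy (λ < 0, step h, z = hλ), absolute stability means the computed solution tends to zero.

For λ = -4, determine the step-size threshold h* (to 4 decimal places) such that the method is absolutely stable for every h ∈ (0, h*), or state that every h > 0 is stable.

Set f=λy, z=hλ:
  order 2, 2-stage ⇒ R(z)=1+z+z^2/2
  (e.g. R(-1.61)=0.68605, |R|=0.68605)

Need |R(x)|<1, x<0.
x=-1.61: |R|=0.6861
|R(-1.81)|=0.8281 |R(-1.54)|=0.6458 |R(-1.23)|=0.5264
Bisect:
  x_lo=-2.3365 |R|=1.3931  x_hi=-0.1003 |R|=0.9047
  mid=-1.21840 |R|=0.52385 →hi
  mid=-1.77744 |R|=0.80220 →hi
  mid=-2.05695 |R|=1.05858 →lo
  mid=-1.91720 |R|=0.92062 →hi
  mid=-1.98707 |R|=0.98716 →hi
  mid=-2.02201 |R|=1.02226 →lo
  mid=-2.00454 |R|=1.00455 →lo
  mid=-1.99581 |R|=0.99582 →hi
  ...
  [-2.00004,-1.99990] ⇒ x*=-2.0000
Interval (-2.0000, 0).

(-2.0000,0); λ=-4 ⇒ h* = 0.5000.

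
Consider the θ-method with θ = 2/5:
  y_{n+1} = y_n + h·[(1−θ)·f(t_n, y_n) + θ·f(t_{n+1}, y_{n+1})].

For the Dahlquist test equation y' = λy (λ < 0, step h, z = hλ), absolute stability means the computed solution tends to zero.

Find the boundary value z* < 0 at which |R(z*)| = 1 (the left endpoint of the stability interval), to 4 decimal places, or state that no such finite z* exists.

z* = -10.0000.

Set f=λy, z=hλ:
  y_{n+1} = y_n + z·[3/5·y_n + 2/5·y_{n+1}] ⇒ (1 − 2/5z)y_{n+1} = (1 + 3/5z)y_n
  Hence R(z) = (1 + 3/5z)/(1 − 2/5z).

Boundary: |R(x)|=1, x<0.
x=-1.16: |R|=0.2077
R=−1: 1+3/5x = −1+2/5x ⇒ -1/5x=2 ⇒ x=2/(-1/5)=-10.0000
Confirm numerically:
  x=-9.973: |R|=0.99892 <1
  x=-7.399: |R|=0.86862 <1
  x=-5.632: |R|=0.73143 <1
  x=-4.983: |R|=0.66477 <1
  x=-10.551: |R|=1.02111 >1
  x=-10.370: |R|=1.01437 >1
Stable set (-10.0000, 0).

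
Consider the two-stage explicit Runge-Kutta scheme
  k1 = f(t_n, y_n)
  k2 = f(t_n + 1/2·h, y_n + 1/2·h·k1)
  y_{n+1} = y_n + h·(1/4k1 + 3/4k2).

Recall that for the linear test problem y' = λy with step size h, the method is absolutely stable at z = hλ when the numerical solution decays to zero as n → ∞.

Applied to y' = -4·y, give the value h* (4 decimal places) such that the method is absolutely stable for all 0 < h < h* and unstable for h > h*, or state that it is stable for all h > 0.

With y'=λy (z=hλ):
  k1=λy_n ⇒ h·k1=z·y_n;  k2=λ(1+1/2z)y_n ⇒ h·k2=z(1+1/2z)y_n
  y_{n+1}/y_n = 1 + 1/4z + 3/4z(1+1/2z) = 1 + z + 3/8z²
  R(z) = 1 + z + 3/8z².

Need |R(x)|<1, x<0.
x=-1.24: |R|=0.3366
R=1: x+3/8x²=0 ⇒ x=−8/3=-2.6667; min R=1−1/(4·3/8)=0.3333>−1
Confirm numerically:
  x=-1.851: |R|=0.43383 <1
  x=-1.518: |R|=0.34612 <1
  x=-1.501: |R|=0.34388 <1
  x=-3.233: |R|=1.68661 >1
  x=-2.790: |R|=1.12904 >1
Stable set (-2.6667, 0).

(-2.6667,0); λ=-4 ⇒ h* = (8/3)/4 = 0.6667.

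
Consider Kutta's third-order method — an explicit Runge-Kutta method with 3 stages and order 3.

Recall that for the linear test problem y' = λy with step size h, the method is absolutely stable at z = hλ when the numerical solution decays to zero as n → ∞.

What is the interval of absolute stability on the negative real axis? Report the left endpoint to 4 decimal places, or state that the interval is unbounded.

(-2.5127, 0).

With y'=λy (z=hλ):
  order 3, 3-stage ⇒ R(z)=1+z+z^2/2+z^3/6
  (e.g. R(-0.97)=0.34834, |R|=0.34834)

Boundary: |R(x)|=1, x<0.
x=-0.97: |R|=0.3483
|R(-0.92)|=0.3734 |R(-0.66)|=0.5099 |R(-0.62)|=0.5325
Bisect:
  x_lo=-3.0539 |R|=2.1376  x_hi=-0.2229 |R|=0.8001
  mid=-1.63838 |R|=0.02921 →hi
  mid=-2.34613 |R|=0.74628 →hi
  mid=-2.70001 |R|=1.33551 →lo
  mid=-2.52307 |R|=1.01706 →lo
  mid=-2.43460 |R|=0.87605 →hi
  mid=-2.47883 |R|=0.94511 →hi
  mid=-2.50095 |R|=0.98071 →hi
  mid=-2.51201 |R|=0.99879 →hi
  mid=-2.51754 |R|=1.00790 →lo
  mid=-2.51478 |R|=1.00334 →lo
  ...
  [-2.51287,-2.51270] ⇒ x*=-2.5127
Interval (-2.5127, 0).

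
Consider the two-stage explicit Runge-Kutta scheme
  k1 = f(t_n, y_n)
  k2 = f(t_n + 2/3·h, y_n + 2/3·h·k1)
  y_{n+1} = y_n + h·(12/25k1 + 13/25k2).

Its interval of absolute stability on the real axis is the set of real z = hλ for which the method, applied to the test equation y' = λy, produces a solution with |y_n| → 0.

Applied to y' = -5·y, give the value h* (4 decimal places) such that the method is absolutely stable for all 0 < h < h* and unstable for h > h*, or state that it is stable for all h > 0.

(-2.8846,0); λ=-5 ⇒ h* = (75/26)/5 = 0.5769.

On y'=λy, z=hλ:
  k1=λy_n ⇒ h·k1=z·y_n;  k2=λ(1+2/3z)y_n ⇒ h·k2=z(1+2/3z)y_n
  y_{n+1}/y_n = 1 + 12/25z + 13/25z(1+2/3z) = 1 + z + 26/75z²
  so R(z) = 1 + z + 26/75z².

Find x<0 with |R(x)|<1.
x=-1.3: |R|=0.2859
R=1: x+26/75x²=0 ⇒ x=−75/26=-2.8846; min R=1−1/(4·26/75)=0.2788>−1
Confirm numerically:
  x=-2.721: |R|=0.84566 <1
  x=-2.618: |R|=0.75803 <1
  x=-2.451: |R|=0.63157 <1
  x=-1.678: |R|=0.29810 <1
  x=-3.383: |R|=1.58449 >1
  x=-3.244: |R|=1.40416 >1
  x=-3.232: |R|=1.38922 >1
Interval (-2.8846, 0).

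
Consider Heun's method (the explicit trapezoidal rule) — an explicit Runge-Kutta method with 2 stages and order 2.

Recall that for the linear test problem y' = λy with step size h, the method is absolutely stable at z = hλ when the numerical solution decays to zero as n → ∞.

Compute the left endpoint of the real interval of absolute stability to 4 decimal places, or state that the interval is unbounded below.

z* = -2.0000.

Set f=λy, z=hλ:
  order 2, 2-stage ⇒ R(z)=1+z+z^2/2
  (e.g. R(-1.52)=0.63520, |R|=0.63520)

Need |R(x)|<1, x<0.
x=-1.52: |R|=0.6352
|R(-1.41)|=0.5840 |R(-1.31)|=0.5481 |R(-0.91)|=0.5041
Bisect:
  x_lo=-2.4104 |R|=1.4946  x_hi=-0.3590 |R|=0.7054
  mid=-1.38468 |R|=0.57399 →hi
  mid=-1.89752 |R|=0.90277 →hi
  mid=-2.15395 |R|=1.16580 →lo
  mid=-2.02573 |R|=1.02607 →lo
  mid=-1.96163 |R|=0.96236 →hi
  mid=-1.99368 |R|=0.99370 →hi
  mid=-2.00971 |R|=1.00976 →lo
  mid=-2.00169 |R|=1.00170 →lo
  ...
  [-2.00007,-1.99994] ⇒ x*=-2.0000
Interval (-2.0000, 0).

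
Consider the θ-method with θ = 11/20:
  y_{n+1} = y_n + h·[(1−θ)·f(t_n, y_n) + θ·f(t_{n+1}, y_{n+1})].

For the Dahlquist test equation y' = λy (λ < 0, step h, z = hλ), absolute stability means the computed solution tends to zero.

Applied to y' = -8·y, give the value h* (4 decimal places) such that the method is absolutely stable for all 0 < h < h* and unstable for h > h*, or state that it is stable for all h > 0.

interval (−∞, 0). Any h>0 works for λ=-8.

With y'=λy (z=hλ):
  y_{n+1} = y_n + z·[9/20·y_n + 11/20·y_{n+1}] ⇒ (1 − 11/20z)y_{n+1} = (1 + 9/20z)y_n
  ⇒ R(z) = (1 + 9/20z)/(1 − 11/20z).

Solve |R(x)|<1 on ℝ⁻.
x=-0.9: |R|=0.3980
x=-2: |R|=0.0476
x=-10: |R|=0.5385
x=-100: |R|=0.7857
θ=11/20≥1/2 ⇒ |1+9/20x|<|1−11/20x| ∀x<0 ⇒ unbounded interval.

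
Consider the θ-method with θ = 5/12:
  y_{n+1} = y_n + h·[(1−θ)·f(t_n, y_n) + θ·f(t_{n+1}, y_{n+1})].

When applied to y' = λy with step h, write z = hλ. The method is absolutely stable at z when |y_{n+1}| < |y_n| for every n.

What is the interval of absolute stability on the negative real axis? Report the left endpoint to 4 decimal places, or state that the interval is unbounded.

On y'=λy, z=hλ:
  y_{n+1} = y_n + z·[7/12·y_n + 5/12·y_{n+1}] ⇒ (1 − 5/12z)y_{n+1} = (1 + 7/12z)y_n
  Hence R(z) = (1 + 7/12z)/(1 − 5/12z).

Solve |R(x)|<1 on ℝ⁻.
x=-1.16: |R|=0.2180
R=−1: 1+7/12x = −1+5/12x ⇒ -1/6x=2 ⇒ x=2/(-1/6)=-12.0000
Confirm numerically:
  x=-10.649: |R|=0.95859 <1
  x=-10.534: |R|=0.95466 <1
  x=-7.674: |R|=0.82823 <1
  x=-12.540: |R|=1.01446 >1
  x=-12.409: |R|=1.01105 >1
  x=-12.153: |R|=1.00421 >1
Stable set (-12.0000, 0).

(-12.0000, 0).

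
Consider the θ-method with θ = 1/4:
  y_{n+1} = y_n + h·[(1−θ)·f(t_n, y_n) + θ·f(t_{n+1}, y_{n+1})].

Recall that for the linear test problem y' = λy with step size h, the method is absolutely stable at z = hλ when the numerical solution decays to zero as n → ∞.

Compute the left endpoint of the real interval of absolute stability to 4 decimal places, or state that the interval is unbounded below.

left endpoint -4.0000.

On y'=λy, z=hλ:
  y_{n+1} = y_n + z·[3/4·y_n + 1/4·y_{n+1}] ⇒ (1 − 1/4z)y_{n+1} = (1 + 3/4z)y_n
  so R(z) = (1 + 3/4z)/(1 − 1/4z).

Find x<0 with |R(x)|<1.
x=-0.67: |R|=0.4261
R=−1: 1+3/4x = −1+1/4x ⇒ -1/2x=2 ⇒ x=2/(-1/2)=-4.0000
Confirm numerically:
  x=-2.983: |R|=0.70872 <1
  x=-2.393: |R|=0.49726 <1
  x=-2.018: |R|=0.34131 <1
  x=-1.751: |R|=0.21788 <1
  x=-4.366: |R|=1.08750 >1
  x=-4.247: |R|=1.05990 >1
So |R|<1 on (-4.0000, 0).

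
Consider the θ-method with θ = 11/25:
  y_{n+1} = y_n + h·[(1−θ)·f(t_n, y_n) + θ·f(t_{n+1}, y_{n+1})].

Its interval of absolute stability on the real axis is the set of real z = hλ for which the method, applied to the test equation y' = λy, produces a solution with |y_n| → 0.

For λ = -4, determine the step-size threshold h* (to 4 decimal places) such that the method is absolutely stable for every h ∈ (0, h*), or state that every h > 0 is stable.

(-16.6667,0); λ=-4 ⇒ h* = (50/3)/4 = 4.1667.

Test eqn y'=λy, z=hλ:
  y_{n+1} = y_n + z·[14/25·y_n + 11/25·y_{n+1}] ⇒ (1 − 11/25z)y_{n+1} = (1 + 14/25z)y_n
  so R(z) = (1 + 14/25z)/(1 − 11/25z).

Need |R(x)|<1, x<0.
x=-1.6: |R|=0.0610
R=−1: 1+14/25x = −1+11/25x ⇒ -3/25x=2 ⇒ x=2/(-3/25)=-16.6667
Confirm numerically:
  x=-15.720: |R|=0.98565 <1
  x=-15.075: |R|=0.97498 <1
  x=-12.755: |R|=0.92901 <1
  x=-10.592: |R|=0.87122 <1
  x=-16.986: |R|=1.00452 >1
  x=-16.927: |R|=1.00370 >1
  x=-16.740: |R|=1.00105 >1
So |R|<1 on (-16.6667, 0).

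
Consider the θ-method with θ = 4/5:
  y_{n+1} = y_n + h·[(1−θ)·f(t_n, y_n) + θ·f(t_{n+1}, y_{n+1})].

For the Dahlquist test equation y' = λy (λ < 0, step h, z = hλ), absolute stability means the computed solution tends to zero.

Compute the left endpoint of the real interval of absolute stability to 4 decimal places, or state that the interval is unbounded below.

unbounded; (−∞, 0).

Test eqn y'=λy, z=hλ:
  y_{n+1} = y_n + z·[1/5·y_n + 4/5·y_{n+1}] ⇒ (1 − 4/5z)y_{n+1} = (1 + 1/5z)y_n
  Hence R(z) = (1 + 1/5z)/(1 − 4/5z).

Boundary: |R(x)|=1, x<0.
x=-0.49: |R|=0.6480
x=-2: |R|=0.2308
x=-10: |R|=0.1111
x=-100: |R|=0.2346
θ=4/5≥1/2 ⇒ |1+1/5x|<|1−4/5x| ∀x<0 ⇒ interval (−∞,0).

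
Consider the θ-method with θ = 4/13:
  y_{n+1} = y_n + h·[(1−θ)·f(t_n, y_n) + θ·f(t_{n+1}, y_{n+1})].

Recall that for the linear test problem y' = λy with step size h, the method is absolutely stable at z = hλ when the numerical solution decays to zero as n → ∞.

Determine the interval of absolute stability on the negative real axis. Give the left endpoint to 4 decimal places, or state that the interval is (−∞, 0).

Set f=λy, z=hλ:
  y_{n+1} = y_n + z·[9/13·y_n + 4/13·y_{n+1}] ⇒ (1 − 4/13z)y_{n+1} = (1 + 9/13z)y_n
  Hence R(z) = (1 + 9/13z)/(1 − 4/13z).

Find x<0 with |R(x)|<1.
x=-0.85: |R|=0.3262
R=−1: 1+9/13x = −1+4/13x ⇒ -5/13x=2 ⇒ x=2/(-5/13)=-5.2000
Confirm numerically:
  x=-3.880: |R|=0.76858 <1
  x=-2.714: |R|=0.47896 <1
  x=-2.609: |R|=0.44722 <1
  x=-5.529: |R|=1.04684 >1
  x=-5.412: |R|=1.03059 >1
  x=-5.244: |R|=1.00648 >1
Stable set (-5.2000, 0).

(-5.2000, 0).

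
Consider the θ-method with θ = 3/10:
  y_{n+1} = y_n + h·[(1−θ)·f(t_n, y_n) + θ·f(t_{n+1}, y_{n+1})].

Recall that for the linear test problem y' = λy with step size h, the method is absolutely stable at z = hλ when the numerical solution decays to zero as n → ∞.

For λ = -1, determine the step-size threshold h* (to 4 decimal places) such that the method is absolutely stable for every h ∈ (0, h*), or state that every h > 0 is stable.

(-5.0000,0); λ=-1 ⇒ h* = (5)/1 = 5.0000.

Set f=λy, z=hλ:
  y_{n+1} = y_n + z·[7/10·y_n + 3/10·y_{n+1}] ⇒ (1 − 3/10z)y_{n+1} = (1 + 7/10z)y_n
  ⇒ R(z) = (1 + 7/10z)/(1 − 3/10z).

Need |R(x)|<1, x<0.
x=-1.55: |R|=0.0580
R=−1: 1+7/10x = −1+3/10x ⇒ -2/5x=2 ⇒ x=2/(-2/5)=-5.0000
Confirm numerically:
  x=-4.733: |R|=0.95587 <1
  x=-4.079: |R|=0.83433 <1
  x=-2.777: |R|=0.51492 <1
  x=-2.335: |R|=0.37313 <1
  x=-5.527: |R|=1.07930 >1
  x=-5.170: |R|=1.02666 >1
Interval (-5.0000, 0).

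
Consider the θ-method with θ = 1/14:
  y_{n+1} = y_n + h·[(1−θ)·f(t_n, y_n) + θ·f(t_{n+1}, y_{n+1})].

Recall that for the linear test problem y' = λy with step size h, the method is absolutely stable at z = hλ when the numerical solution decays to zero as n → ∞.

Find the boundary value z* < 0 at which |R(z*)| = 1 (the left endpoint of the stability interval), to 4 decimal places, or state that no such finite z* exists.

z* = -2.3333.

With y'=λy (z=hλ):
  y_{n+1} = y_n + z·[13/14·y_n + 1/14·y_{n+1}] ⇒ (1 − 1/14z)y_{n+1} = (1 + 13/14z)y_n
  R(z) = (1 + 13/14z)/(1 − 1/14z).

Need |R(x)|<1, x<0.
x=-1.7: |R|=0.5159
R=−1: 1+13/14x = −1+1/14x ⇒ -6/7x=2 ⇒ x=2/(-6/7)=-2.3333
Confirm numerically:
  x=-2.272: |R|=0.95477 <1
  x=-1.581: |R|=0.42058 <1
  x=-1.219: |R|=0.12136 <1
  x=-2.851: |R|=1.36864 >1
  x=-2.666: |R|=1.23953 >1
Interval (-2.3333, 0).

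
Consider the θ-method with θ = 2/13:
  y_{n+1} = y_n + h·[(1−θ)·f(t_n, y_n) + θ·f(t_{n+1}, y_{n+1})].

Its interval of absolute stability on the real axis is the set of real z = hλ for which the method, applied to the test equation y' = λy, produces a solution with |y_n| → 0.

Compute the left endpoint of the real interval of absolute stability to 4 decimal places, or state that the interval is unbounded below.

z* = -2.8889.

On y'=λy, z=hλ:
  y_{n+1} = y_n + z·[11/13·y_n + 2/13·y_{n+1}] ⇒ (1 − 2/13z)y_{n+1} = (1 + 11/13z)y_n
  ⇒ R(z) = (1 + 11/13z)/(1 − 2/13z).

Find x<0 with |R(x)|<1.
x=-1.19: |R|=0.0059
R=−1: 1+11/13x = −1+2/13x ⇒ -9/13x=2 ⇒ x=2/(-9/13)=-2.8889
Confirm numerically:
  x=-2.607: |R|=0.86071 <1
  x=-2.144: |R|=0.61222 <1
  x=-1.639: |R|=0.30894 <1
  x=-3.421: |R|=1.24136 >1
  x=-3.100: |R|=1.09896 >1
  x=-3.092: |R|=1.09529 >1
So |R|<1 on (-2.8889, 0).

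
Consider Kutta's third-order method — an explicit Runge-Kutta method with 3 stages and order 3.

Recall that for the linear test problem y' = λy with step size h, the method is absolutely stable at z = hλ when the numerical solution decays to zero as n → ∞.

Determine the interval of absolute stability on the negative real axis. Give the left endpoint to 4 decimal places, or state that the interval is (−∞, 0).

(-2.5127, 0).

Test eqn y'=λy, z=hλ:
  order 3, 3-stage ⇒ R(z)=1+z+z^2/2+z^3/6
  (e.g. R(-0.41)=0.66256, |R|=0.66256)

Solve |R(x)|<1 on ℝ⁻.
x=-0.41: |R|=0.6626
|R(-2.51)|=0.9955 |R(-2.44)|=0.8843 |R(-1.57)|=0.0175
Bisect:
  x_lo=-2.8651 |R|=1.6806  x_hi=-0.1017 |R|=0.9033
  mid=-1.48345 |R|=0.07278 →hi
  mid=-2.17430 |R|=0.52370 →hi
  mid=-2.51972 |R|=1.01150 →lo
  mid=-2.34701 |R|=0.74751 →hi
  mid=-2.43336 |R|=0.87416 →hi
  mid=-2.47654 |R|=0.94146 →hi
  mid=-2.49813 |R|=0.97613 →hi
  mid=-2.50893 |R|=0.99373 →hi
  mid=-2.51432 |R|=1.00260 →lo
  ...
  [-2.51280,-2.51264] ⇒ x*=-2.5127
Stable set (-2.5127, 0).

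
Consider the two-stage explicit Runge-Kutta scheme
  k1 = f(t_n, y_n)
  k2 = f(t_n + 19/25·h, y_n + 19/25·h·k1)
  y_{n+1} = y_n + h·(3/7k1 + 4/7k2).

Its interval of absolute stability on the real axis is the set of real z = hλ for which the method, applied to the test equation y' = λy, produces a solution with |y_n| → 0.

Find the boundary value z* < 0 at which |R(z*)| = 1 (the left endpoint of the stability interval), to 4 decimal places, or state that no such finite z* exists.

Test eqn y'=λy, z=hλ:
  k1=λy_n ⇒ h·k1=z·y_n;  k2=λ(1+19/25z)y_n ⇒ h·k2=z(1+19/25z)y_n
  y_{n+1}/y_n = 1 + 3/7z + 4/7z(1+19/25z) = 1 + z + 76/175z²
  so R(z) = 1 + z + 76/175z².

Boundary: |R(x)|=1, x<0.
x=-0.59: |R|=0.5612
R=1: x+76/175x²=0 ⇒ x=−175/76=-2.3026; min R=1−1/(4·76/175)=0.4243>−1
Confirm numerically:
  x=-1.440: |R|=0.46053 <1
  x=-1.097: |R|=0.42562 <1
  x=-0.972: |R|=0.43831 <1
  x=-2.648: |R|=1.39717 >1
  x=-2.565: |R|=1.29226 >1
  x=-2.471: |R|=1.18068 >1
Interval (-2.3026, 0).

z* = -2.3026.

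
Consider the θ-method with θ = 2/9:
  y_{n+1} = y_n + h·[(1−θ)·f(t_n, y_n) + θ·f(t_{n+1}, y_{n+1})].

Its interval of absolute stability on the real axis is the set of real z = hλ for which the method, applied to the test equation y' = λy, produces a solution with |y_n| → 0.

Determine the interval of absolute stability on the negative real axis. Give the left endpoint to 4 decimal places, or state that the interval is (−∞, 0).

Test eqn y'=λy, z=hλ:
  y_{n+1} = y_n + z·[7/9·y_n + 2/9·y_{n+1}] ⇒ (1 − 2/9z)y_{n+1} = (1 + 7/9z)y_n
  so R(z) = (1 + 7/9z)/(1 − 2/9z).

Need |R(x)|<1, x<0.
x=-1.18: |R|=0.0651
R=−1: 1+7/9x = −1+2/9x ⇒ -5/9x=2 ⇒ x=2/(-5/9)=-3.6000
Confirm numerically:
  x=-3.473: |R|=0.96018 <1
  x=-2.619: |R|=0.65550 <1
  x=-1.512: |R|=0.13174 <1
  x=-4.105: |R|=1.14672 >1
  x=-3.975: |R|=1.11062 >1
So |R|<1 on (-3.6000, 0).

z∈(-3.6000,0).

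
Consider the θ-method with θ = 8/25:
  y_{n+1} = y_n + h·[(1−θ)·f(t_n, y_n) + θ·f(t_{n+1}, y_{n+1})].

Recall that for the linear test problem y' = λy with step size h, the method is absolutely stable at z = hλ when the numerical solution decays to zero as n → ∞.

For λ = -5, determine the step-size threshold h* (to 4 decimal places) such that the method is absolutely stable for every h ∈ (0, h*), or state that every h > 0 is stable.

(-5.5556,0); λ=-5 ⇒ h* = (50/9)/5 = 1.1111.

Set f=λy, z=hλ:
  y_{n+1} = y_n + z·[17/25·y_n + 8/25·y_{n+1}] ⇒ (1 − 8/25z)y_{n+1} = (1 + 17/25z)y_n
  ⇒ R(z) = (1 + 17/25z)/(1 − 8/25z).

Need |R(x)|<1, x<0.
x=-0.49: |R|=0.5764
R=−1: 1+17/25x = −1+8/25x ⇒ -9/25x=2 ⇒ x=2/(-9/25)=-5.5556
Confirm numerically:
  x=-5.070: |R|=0.93334 <1
  x=-4.086: |R|=0.77073 <1
  x=-4.037: |R|=0.76147 <1
  x=-3.575: |R|=0.66744 <1
  x=-5.936: |R|=1.04724 >1
  x=-5.859: |R|=1.03800 >1
  x=-5.827: |R|=1.03411 >1
Interval (-5.5556, 0).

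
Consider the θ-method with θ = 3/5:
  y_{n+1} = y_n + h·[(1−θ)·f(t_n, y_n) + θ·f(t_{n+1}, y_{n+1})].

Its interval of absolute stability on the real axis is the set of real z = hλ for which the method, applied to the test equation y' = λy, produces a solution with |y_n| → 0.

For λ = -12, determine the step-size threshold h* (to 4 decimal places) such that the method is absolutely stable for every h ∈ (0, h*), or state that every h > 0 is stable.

Test eqn y'=λy, z=hλ:
  y_{n+1} = y_n + z·[2/5·y_n + 3/5·y_{n+1}] ⇒ (1 − 3/5z)y_{n+1} = (1 + 2/5z)y_n
  ⇒ R(z) = (1 + 2/5z)/(1 − 3/5z).

Find x<0 with |R(x)|<1.
x=-1.56: |R|=0.1942
x=-2: |R|=0.0909
x=-10: |R|=0.4286
x=-100: |R|=0.6393
θ=3/5≥1/2 ⇒ |1+2/5x|<|1−3/5x| ∀x<0 ⇒ interval (−∞,0).

(−∞, 0) — no finite endpoint. Any h>0 works for λ=-12.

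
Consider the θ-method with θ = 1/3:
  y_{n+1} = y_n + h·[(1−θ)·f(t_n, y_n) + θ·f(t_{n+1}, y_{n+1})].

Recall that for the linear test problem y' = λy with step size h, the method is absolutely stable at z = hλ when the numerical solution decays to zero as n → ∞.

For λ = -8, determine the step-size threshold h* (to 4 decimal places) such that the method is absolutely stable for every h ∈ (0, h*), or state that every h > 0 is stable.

With y'=λy (z=hλ):
  y_{n+1} = y_n + z·[2/3·y_n + 1/3·y_{n+1}] ⇒ (1 − 1/3z)y_{n+1} = (1 + 2/3z)y_n
  Hence R(z) = (1 + 2/3z)/(1 − 1/3z).

Find x<0 with |R(x)|<1.
x=-1.36: |R|=0.0642
R=−1: 1+2/3x = −1+1/3x ⇒ -1/3x=2 ⇒ x=2/(-1/3)=-6.0000
Confirm numerically:
  x=-5.005: |R|=0.87570 <1
  x=-3.485: |R|=0.61218 <1
  x=-2.902: |R|=0.47509 <1
  x=-6.320: |R|=1.03433 >1
  x=-6.220: |R|=1.02386 >1
  x=-6.156: |R|=1.01704 >1
Interval (-6.0000, 0).

(-6.0000,0); λ=-8 ⇒ h* = (6)/8 = 0.7500.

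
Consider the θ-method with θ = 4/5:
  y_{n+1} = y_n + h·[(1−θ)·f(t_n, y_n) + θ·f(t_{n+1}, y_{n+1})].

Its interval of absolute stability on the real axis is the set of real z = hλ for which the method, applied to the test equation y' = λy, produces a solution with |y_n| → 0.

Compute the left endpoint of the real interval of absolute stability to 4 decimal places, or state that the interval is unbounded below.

unbounded; (−∞, 0).

Set f=λy, z=hλ:
  y_{n+1} = y_n + z·[1/5·y_n + 4/5·y_{n+1}] ⇒ (1 − 4/5z)y_{n+1} = (1 + 1/5z)y_n
  Hence R(z) = (1 + 1/5z)/(1 − 4/5z).

Need |R(x)|<1, x<0.
x=-1.15: |R|=0.4010
x=-2: |R|=0.2308
x=-10: |R|=0.1111
x=-100: |R|=0.2346
θ=4/5≥1/2 ⇒ |1+1/5x|<|1−4/5x| ∀x<0 ⇒ stable on all of ℝ⁻.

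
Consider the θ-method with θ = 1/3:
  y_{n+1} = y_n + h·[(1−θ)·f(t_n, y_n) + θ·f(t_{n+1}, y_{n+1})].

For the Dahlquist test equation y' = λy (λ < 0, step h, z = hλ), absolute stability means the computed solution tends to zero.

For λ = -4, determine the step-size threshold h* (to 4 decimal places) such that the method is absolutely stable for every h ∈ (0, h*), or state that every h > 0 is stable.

Set f=λy, z=hλ:
  y_{n+1} = y_n + z·[2/3·y_n + 1/3·y_{n+1}] ⇒ (1 − 1/3z)y_{n+1} = (1 + 2/3z)y_n
  Hence R(z) = (1 + 2/3z)/(1 − 1/3z).

Boundary: |R(x)|=1, x<0.
x=-1.09: |R|=0.2005
R=−1: 1+2/3x = −1+1/3x ⇒ -1/3x=2 ⇒ x=2/(-1/3)=-6.0000
Confirm numerically:
  x=-4.158: |R|=0.74267 <1
  x=-3.294: |R|=0.57007 <1
  x=-3.008: |R|=0.50200 <1
  x=-6.489: |R|=1.05153 >1
  x=-6.389: |R|=1.04143 >1
Stable set (-6.0000, 0).

(-6.0000,0); λ=-4 ⇒ h* = (6)/4 = 1.5000.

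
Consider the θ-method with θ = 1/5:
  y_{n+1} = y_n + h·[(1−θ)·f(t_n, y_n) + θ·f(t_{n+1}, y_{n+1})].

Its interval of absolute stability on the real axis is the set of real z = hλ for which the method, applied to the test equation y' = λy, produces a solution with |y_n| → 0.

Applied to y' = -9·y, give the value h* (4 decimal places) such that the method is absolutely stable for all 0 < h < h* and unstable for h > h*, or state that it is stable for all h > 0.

(-3.3333,0); λ=-9 ⇒ h* = (10/3)/9 = 0.3704.

Set f=λy, z=hλ:
  y_{n+1} = y_n + z·[4/5·y_n + 1/5·y_{n+1}] ⇒ (1 − 1/5z)y_{n+1} = (1 + 4/5z)y_n
  ⇒ R(z) = (1 + 4/5z)/(1 − 1/5z).

Find x<0 with |R(x)|<1.
x=-1.5: |R|=0.1538
R=−1: 1+4/5x = −1+1/5x ⇒ -3/5x=2 ⇒ x=2/(-3/5)=-3.3333
Confirm numerically:
  x=-2.938: |R|=0.85059 <1
  x=-2.290: |R|=0.57064 <1
  x=-2.226: |R|=0.54027 <1
  x=-3.587: |R|=1.08862 >1
  x=-3.486: |R|=1.05397 >1
  x=-3.457: |R|=1.04387 >1
So |R|<1 on (-3.3333, 0).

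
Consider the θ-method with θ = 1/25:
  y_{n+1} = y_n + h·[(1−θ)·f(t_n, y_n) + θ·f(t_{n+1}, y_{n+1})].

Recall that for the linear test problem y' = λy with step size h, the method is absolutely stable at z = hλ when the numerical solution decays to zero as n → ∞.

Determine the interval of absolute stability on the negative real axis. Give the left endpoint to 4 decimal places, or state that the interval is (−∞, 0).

On y'=λy, z=hλ:
  y_{n+1} = y_n + z·[24/25·y_n + 1/25·y_{n+1}] ⇒ (1 − 1/25z)y_{n+1} = (1 + 24/25z)y_n
  so R(z) = (1 + 24/25z)/(1 − 1/25z).

Boundary: |R(x)|=1, x<0.
x=-1.35: |R|=0.2808
R=−1: 1+24/25x = −1+1/25x ⇒ -23/25x=2 ⇒ x=2/(-23/25)=-2.1739
Confirm numerically:
  x=-2.114: |R|=0.94918 <1
  x=-1.981: |R|=0.83555 <1
  x=-1.407: |R|=0.33203 <1
  x=-0.967: |R|=0.06901 <1
  x=-2.505: |R|=1.27686 >1
  x=-2.334: |R|=1.13470 >1
  x=-2.205: |R|=1.02628 >1
Stable set (-2.1739, 0).

(-2.1739, 0).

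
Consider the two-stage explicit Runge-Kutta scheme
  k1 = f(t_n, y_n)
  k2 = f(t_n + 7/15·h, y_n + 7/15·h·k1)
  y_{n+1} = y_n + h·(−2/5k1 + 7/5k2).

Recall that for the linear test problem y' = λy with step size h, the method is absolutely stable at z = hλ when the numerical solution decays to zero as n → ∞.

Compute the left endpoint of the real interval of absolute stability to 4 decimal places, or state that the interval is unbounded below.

z* = -1.5306.

Set f=λy, z=hλ:
  k1=λy_n ⇒ h·k1=z·y_n;  k2=λ(1+7/15z)y_n ⇒ h·k2=z(1+7/15z)y_n
  y_{n+1}/y_n = 1 − 2/5z + 7/5z(1+7/15z) = 1 + z + 49/75z²
  R(z) = 1 + z + 49/75z².

Solve |R(x)|<1 on ℝ⁻.
x=-0.7: |R|=0.6201
R=1: x+49/75x²=0 ⇒ x=−75/49=-1.5306; min R=1−1/(4·49/75)=0.6173>−1
Confirm numerically:
  x=-1.403: |R|=0.88303 <1
  x=-0.993: |R|=0.65122 <1
  x=-0.925: |R|=0.63401 <1
  x=-0.670: |R|=0.62328 <1
  x=-2.035: |R|=1.67060 >1
  x=-1.625: |R|=1.10021 >1
Stable set (-1.5306, 0).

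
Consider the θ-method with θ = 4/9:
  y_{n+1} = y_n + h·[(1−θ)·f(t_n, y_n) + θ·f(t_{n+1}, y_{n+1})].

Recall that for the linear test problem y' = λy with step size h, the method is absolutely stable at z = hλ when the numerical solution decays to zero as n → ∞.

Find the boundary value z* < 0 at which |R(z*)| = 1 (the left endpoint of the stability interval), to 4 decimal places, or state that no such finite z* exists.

z* = -18.0000.

With y'=λy (z=hλ):
  y_{n+1} = y_n + z·[5/9·y_n + 4/9·y_{n+1}] ⇒ (1 − 4/9z)y_{n+1} = (1 + 5/9z)y_n
  Hence R(z) = (1 + 5/9z)/(1 − 4/9z).

Need |R(x)|<1, x<0.
x=-1.66: |R|=0.0448
R=−1: 1+5/9x = −1+4/9x ⇒ -1/9x=2 ⇒ x=2/(-1/9)=-18.0000
Confirm numerically:
  x=-17.564: |R|=0.99450 <1
  x=-13.898: |R|=0.93649 <1
  x=-12.476: |R|=0.90622 <1
  x=-18.441: |R|=1.00533 >1
  x=-18.057: |R|=1.00070 >1
Stable set (-18.0000, 0).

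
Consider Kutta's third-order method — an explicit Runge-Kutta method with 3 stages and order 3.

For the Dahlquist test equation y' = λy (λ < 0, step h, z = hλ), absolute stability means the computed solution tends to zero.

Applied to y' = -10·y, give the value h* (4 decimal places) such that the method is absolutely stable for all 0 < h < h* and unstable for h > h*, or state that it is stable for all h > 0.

(-2.5127,0); λ=-10 ⇒ h* = 0.2513.

Test eqn y'=λy, z=hλ:
  order 3, 3-stage ⇒ R(z)=1+z+z^2/2+z^3/6
  (e.g. R(-0.51)=0.59794, |R|=0.59794)

Solve |R(x)|<1 on ℝ⁻.
x=-0.51: |R|=0.5979
|R(-2.68)|=1.2969 |R(-1.18)|=0.2424 |R(-0.54)|=0.5796
Bisect:
  x_lo=-3.0601 |R|=2.1539  x_hi=-0.3151 |R|=0.7293
  mid=-1.68762 |R|=0.06467 →hi
  mid=-2.37387 |R|=0.78580 →hi
  mid=-2.71699 |R|=1.36880 →lo
  mid=-2.54543 |R|=1.05456 →lo
  mid=-2.45965 |R|=0.91481 →hi
  mid=-2.50254 |R|=0.98330 →hi
  mid=-2.52399 |R|=1.01858 →lo
  mid=-2.51326 |R|=1.00085 →lo
  mid=-2.50790 |R|=0.99206 →hi
  mid=-2.51058 |R|=0.99645 →hi
  ...
  [-2.51276,-2.51259] ⇒ x*=-2.5127
So |R|<1 on (-2.5127, 0).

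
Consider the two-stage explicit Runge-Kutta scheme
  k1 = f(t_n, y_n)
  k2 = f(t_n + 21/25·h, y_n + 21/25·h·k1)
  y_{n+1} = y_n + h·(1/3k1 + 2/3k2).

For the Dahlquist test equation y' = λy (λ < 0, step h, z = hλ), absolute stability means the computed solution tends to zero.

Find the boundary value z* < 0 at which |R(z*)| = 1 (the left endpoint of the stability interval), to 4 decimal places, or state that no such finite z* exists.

Test eqn y'=λy, z=hλ:
  k1=λy_n ⇒ h·k1=z·y_n;  k2=λ(1+21/25z)y_n ⇒ h·k2=z(1+21/25z)y_n
  y_{n+1}/y_n = 1 + 1/3z + 2/3z(1+21/25z) = 1 + z + 14/25z²
  so R(z) = 1 + z + 14/25z².

Need |R(x)|<1, x<0.
x=-0.8: |R|=0.5584
R=1: x+14/25x²=0 ⇒ x=−25/14=-1.7857; min R=1−1/(4·14/25)=0.5536>−1
Confirm numerically:
  x=-1.158: |R|=0.59294 <1
  x=-1.096: |R|=0.57668 <1
  x=-0.921: |R|=0.55401 <1
  x=-2.282: |R|=1.63421 >1
  x=-2.048: |R|=1.30081 >1
So |R|<1 on (-1.7857, 0).

left endpoint -1.7857.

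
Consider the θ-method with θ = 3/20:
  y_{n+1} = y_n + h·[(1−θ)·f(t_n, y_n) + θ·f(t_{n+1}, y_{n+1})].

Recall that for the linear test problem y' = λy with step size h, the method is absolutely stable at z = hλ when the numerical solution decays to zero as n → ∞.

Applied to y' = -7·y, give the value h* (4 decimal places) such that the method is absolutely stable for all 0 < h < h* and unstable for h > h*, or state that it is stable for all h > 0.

With y'=λy (z=hλ):
  y_{n+1} = y_n + z·[17/20·y_n + 3/20·y_{n+1}] ⇒ (1 − 3/20z)y_{n+1} = (1 + 17/20z)y_n
  so R(z) = (1 + 17/20z)/(1 − 3/20z).

Need |R(x)|<1, x<0.
x=-1.1: |R|=0.0558
R=−1: 1+17/20x = −1+3/20x ⇒ -7/10x=2 ⇒ x=2/(-7/10)=-2.8571
Confirm numerically:
  x=-2.743: |R|=0.94339 <1
  x=-2.142: |R|=0.62113 <1
  x=-1.389: |R|=0.14950 <1
  x=-3.274: |R|=1.19569 >1
  x=-3.021: |R|=1.07893 >1
So |R|<1 on (-2.8571, 0).

(-2.8571,0); λ=-7 ⇒ h* = (20/7)/7 = 0.4082.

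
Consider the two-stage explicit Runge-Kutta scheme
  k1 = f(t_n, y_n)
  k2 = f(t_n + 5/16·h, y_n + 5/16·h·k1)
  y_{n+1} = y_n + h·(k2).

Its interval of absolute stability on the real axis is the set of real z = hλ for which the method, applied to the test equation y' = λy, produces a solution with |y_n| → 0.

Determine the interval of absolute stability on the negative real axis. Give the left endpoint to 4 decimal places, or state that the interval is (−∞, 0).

With y'=λy (z=hλ):
  k1=λy_n ⇒ h·k1=z·y_n;  k2=λ(1+5/16z)y_n ⇒ h·k2=z(1+5/16z)y_n
  y_{n+1}/y_n = 1 + z(1+5/16z) = 1 + z + 5/16z²
  so R(z) = 1 + z + 5/16z².

Find x<0 with |R(x)|<1.
x=-1.13: |R|=0.2690
R=1: x+5/16x²=0 ⇒ x=−16/5=-3.2000; min R=1−1/(4·5/16)=0.2000>−1
Confirm numerically:
  x=-2.870: |R|=0.70403 <1
  x=-2.070: |R|=0.26903 <1
  x=-1.968: |R|=0.24232 <1
  x=-1.901: |R|=0.22831 <1
  x=-3.669: |R|=1.53774 >1
  x=-3.632: |R|=1.49032 >1
  x=-3.291: |R|=1.09359 >1
So |R|<1 on (-3.2000, 0).

z∈(-3.2000,0).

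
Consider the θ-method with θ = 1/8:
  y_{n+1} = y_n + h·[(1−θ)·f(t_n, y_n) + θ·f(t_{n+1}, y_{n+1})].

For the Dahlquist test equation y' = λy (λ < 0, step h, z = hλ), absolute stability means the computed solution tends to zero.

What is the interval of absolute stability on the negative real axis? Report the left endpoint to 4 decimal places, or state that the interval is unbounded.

On y'=λy, z=hλ:
  y_{n+1} = y_n + z·[7/8·y_n + 1/8·y_{n+1}] ⇒ (1 − 1/8z)y_{n+1} = (1 + 7/8z)y_n
  R(z) = (1 + 7/8z)/(1 − 1/8z).

Solve |R(x)|<1 on ℝ⁻.
x=-0.4: |R|=0.6190
R=−1: 1+7/8x = −1+1/8x ⇒ -3/4x=2 ⇒ x=2/(-3/4)=-2.6667
Confirm numerically:
  x=-2.013: |R|=0.60831 <1
  x=-1.711: |R|=0.40954 <1
  x=-1.670: |R|=0.38159 <1
  x=-1.255: |R|=0.08482 <1
  x=-3.254: |R|=1.31313 >1
  x=-3.238: |R|=1.30504 >1
  x=-3.134: |R|=1.25184 >1
So |R|<1 on (-2.6667, 0).

(-2.6667, 0).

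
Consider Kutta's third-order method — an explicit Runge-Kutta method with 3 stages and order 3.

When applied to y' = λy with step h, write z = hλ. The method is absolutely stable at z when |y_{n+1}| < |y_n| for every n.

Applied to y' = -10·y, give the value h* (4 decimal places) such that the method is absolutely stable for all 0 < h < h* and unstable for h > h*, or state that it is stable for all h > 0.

(-2.5127,0); λ=-10 ⇒ h* = 0.2513.

Test eqn y'=λy, z=hλ:
  order 3, 3-stage ⇒ R(z)=1+z+z^2/2+z^3/6
  (e.g. R(-1.34)=0.15678, |R|=0.15678)

Find x<0 with |R(x)|<1.
x=-1.34: |R|=0.1568
|R(-1.95)|=0.2846 |R(-1.35)|=0.1512 |R(-0.75)|=0.4609
Bisect:
  x_lo=-3.3931 |R|=3.1476  x_hi=-0.1518 |R|=0.8591
  mid=-1.77248 |R|=0.12973 →hi
  mid=-2.58281 |R|=1.11898 →lo
  mid=-2.17765 |R|=0.52769 →hi
  mid=-2.38023 |R|=0.79501 →hi
  mid=-2.48152 |R|=0.94940 →hi
  mid=-2.53217 |R|=1.03222 →lo
  mid=-2.50685 |R|=0.99033 →hi
  mid=-2.51951 |R|=1.01115 →lo
  ...
  [-2.51278,-2.51258] ⇒ x*=-2.5127
Stable set (-2.5127, 0).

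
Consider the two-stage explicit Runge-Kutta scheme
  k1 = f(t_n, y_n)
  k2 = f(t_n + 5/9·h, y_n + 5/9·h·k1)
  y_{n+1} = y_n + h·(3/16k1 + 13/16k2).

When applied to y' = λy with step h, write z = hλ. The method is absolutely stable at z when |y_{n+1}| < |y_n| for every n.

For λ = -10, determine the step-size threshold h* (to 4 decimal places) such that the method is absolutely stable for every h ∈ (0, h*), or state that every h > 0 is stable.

(-2.2154,0); λ=-10 ⇒ h* = (144/65)/10 = 0.2215.

On y'=λy, z=hλ:
  k1=λy_n ⇒ h·k1=z·y_n;  k2=λ(1+5/9z)y_n ⇒ h·k2=z(1+5/9z)y_n
  y_{n+1}/y_n = 1 + 3/16z + 13/16z(1+5/9z) = 1 + z + 65/144z²
  so R(z) = 1 + z + 65/144z².

Find x<0 with |R(x)|<1.
x=-0.32: |R|=0.7262
R=1: x+65/144x²=0 ⇒ x=−144/65=-2.2154; min R=1−1/(4·65/144)=0.4462>−1
Confirm numerically:
  x=-1.914: |R|=0.73962 <1
  x=-1.466: |R|=0.50411 <1
  x=-1.453: |R|=0.49998 <1
  x=-1.262: |R|=0.45690 <1
  x=-2.649: |R|=1.51849 >1
  x=-2.380: |R|=1.17685 >1
  x=-2.316: |R|=1.10519 >1
So |R|<1 on (-2.2154, 0).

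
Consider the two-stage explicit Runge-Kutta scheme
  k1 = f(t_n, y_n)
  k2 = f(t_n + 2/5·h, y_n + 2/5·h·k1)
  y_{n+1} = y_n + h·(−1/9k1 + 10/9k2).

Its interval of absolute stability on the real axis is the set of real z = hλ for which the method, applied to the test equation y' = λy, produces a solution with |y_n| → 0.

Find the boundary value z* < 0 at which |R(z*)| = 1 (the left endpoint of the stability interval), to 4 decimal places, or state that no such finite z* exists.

z* = -2.2500.

Set f=λy, z=hλ:
  k1=λy_n ⇒ h·k1=z·y_n;  k2=λ(1+2/5z)y_n ⇒ h·k2=z(1+2/5z)y_n
  y_{n+1}/y_n = 1 − 1/9z + 10/9z(1+2/5z) = 1 + z + 4/9z²
  so R(z) = 1 + z + 4/9z².

Find x<0 with |R(x)|<1.
x=-0.53: |R|=0.5948
R=1: x+4/9x²=0 ⇒ x=−9/4=-2.2500; min R=1−1/(4·4/9)=0.4375>−1
Confirm numerically:
  x=-2.001: |R|=0.77856 <1
  x=-1.913: |R|=0.71348 <1
  x=-1.715: |R|=0.59221 <1
  x=-1.645: |R|=0.55768 <1
  x=-2.832: |R|=1.73254 >1
  x=-2.687: |R|=1.52188 >1
So |R|<1 on (-2.2500, 0).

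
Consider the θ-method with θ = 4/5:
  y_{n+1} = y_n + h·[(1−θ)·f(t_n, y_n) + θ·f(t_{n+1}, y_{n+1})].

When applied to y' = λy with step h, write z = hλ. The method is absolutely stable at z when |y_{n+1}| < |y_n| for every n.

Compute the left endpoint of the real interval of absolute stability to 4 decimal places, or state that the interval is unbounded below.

With y'=λy (z=hλ):
  y_{n+1} = y_n + z·[1/5·y_n + 4/5·y_{n+1}] ⇒ (1 − 4/5z)y_{n+1} = (1 + 1/5z)y_n
  R(z) = (1 + 1/5z)/(1 − 4/5z).

Boundary: |R(x)|=1, x<0.
x=-0.92: |R|=0.4700
x=-2: |R|=0.2308
x=-10: |R|=0.1111
x=-100: |R|=0.2346
θ=4/5≥1/2 ⇒ |1+1/5x|<|1−4/5x| ∀x<0 ⇒ interval (−∞,0).

interval (−∞, 0).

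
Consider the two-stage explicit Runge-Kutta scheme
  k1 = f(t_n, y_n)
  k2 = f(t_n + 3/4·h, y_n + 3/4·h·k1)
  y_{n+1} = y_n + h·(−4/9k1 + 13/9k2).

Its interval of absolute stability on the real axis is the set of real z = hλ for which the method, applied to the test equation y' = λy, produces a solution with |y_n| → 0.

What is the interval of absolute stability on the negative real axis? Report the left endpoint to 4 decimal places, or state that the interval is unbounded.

Set f=λy, z=hλ:
  k1=λy_n ⇒ h·k1=z·y_n;  k2=λ(1+3/4z)y_n ⇒ h·k2=z(1+3/4z)y_n
  y_{n+1}/y_n = 1 − 4/9z + 13/9z(1+3/4z) = 1 + z + 13/12z²
  Hence R(z) = 1 + z + 13/12z².

Find x<0 with |R(x)|<1.
x=-1.47: |R|=1.8710
R=1: x+13/12x²=0 ⇒ x=−12/13=-0.9231; min R=1−1/(4·13/12)=0.7692>−1
Confirm numerically:
  x=-0.749: |R|=0.85875 <1
  x=-0.680: |R|=0.82093 <1
  x=-0.440: |R|=0.76973 <1
  x=-0.401: |R|=0.77320 <1
  x=-1.338: |R|=1.60143 >1
  x=-1.217: |R|=1.38751 >1
  x=-0.991: |R|=1.07292 >1
Stable set (-0.9231, 0).

(-0.9231, 0).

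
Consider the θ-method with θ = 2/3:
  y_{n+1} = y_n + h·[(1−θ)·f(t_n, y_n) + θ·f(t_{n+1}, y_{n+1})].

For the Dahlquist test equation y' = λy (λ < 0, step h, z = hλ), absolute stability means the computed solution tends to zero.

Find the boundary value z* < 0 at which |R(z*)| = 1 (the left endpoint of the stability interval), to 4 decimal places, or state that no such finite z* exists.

On y'=λy, z=hλ:
  y_{n+1} = y_n + z·[1/3·y_n + 2/3·y_{n+1}] ⇒ (1 − 2/3z)y_{n+1} = (1 + 1/3z)y_n
  so R(z) = (1 + 1/3z)/(1 − 2/3z).

Solve |R(x)|<1 on ℝ⁻.
x=-0.98: |R|=0.4073
x=-2: |R|=0.1429
x=-10: |R|=0.3043
x=-100: |R|=0.4778
θ=2/3≥1/2 ⇒ |1+1/3x|<|1−2/3x| ∀x<0 ⇒ unbounded interval.

unbounded; (−∞, 0).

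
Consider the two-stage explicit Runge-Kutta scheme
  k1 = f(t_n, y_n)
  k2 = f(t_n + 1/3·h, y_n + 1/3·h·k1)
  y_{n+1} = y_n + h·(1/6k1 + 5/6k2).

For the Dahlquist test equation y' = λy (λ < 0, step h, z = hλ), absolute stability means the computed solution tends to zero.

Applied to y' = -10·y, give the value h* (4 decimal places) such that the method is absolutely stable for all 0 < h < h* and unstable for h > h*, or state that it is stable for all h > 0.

On y'=λy, z=hλ:
  k1=λy_n ⇒ h·k1=z·y_n;  k2=λ(1+1/3z)y_n ⇒ h·k2=z(1+1/3z)y_n
  y_{n+1}/y_n = 1 + 1/6z + 5/6z(1+1/3z) = 1 + z + 5/18z²
  so R(z) = 1 + z + 5/18z².

Boundary: |R(x)|=1, x<0.
x=-0.88: |R|=0.3351
R=1: x+5/18x²=0 ⇒ x=−18/5=-3.6000; min R=1−1/(4·5/18)=0.1000>−1
Confirm numerically:
  x=-3.376: |R|=0.78994 <1
  x=-3.130: |R|=0.59136 <1
  x=-2.773: |R|=0.36298 <1
  x=-1.459: |R|=0.13230 <1
  x=-4.158: |R|=1.64449 >1
  x=-3.978: |R|=1.41769 >1
  x=-3.652: |R|=1.05275 >1
So |R|<1 on (-3.6000, 0).

(-3.6000,0); λ=-10 ⇒ h* = (18/5)/10 = 0.3600.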